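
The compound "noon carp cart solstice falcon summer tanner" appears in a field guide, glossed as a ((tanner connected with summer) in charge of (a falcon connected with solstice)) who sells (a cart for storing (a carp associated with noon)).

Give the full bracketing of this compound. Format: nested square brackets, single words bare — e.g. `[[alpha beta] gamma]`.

Whole compound: head "tanner" (specifically "solstice falcon summer tanner"), modifier "noon carp cart".
"noon carp cart" → head "cart", modifier "noon carp".
"noon carp" → head "carp", modifier "noon".
"solstice falcon summer tanner" → head "tanner" (specifically "summer tanner"), modifier "solstice falcon".
"solstice falcon" → head "falcon", modifier "solstice".
"summer tanner" → head "tanner", modifier "summer".
So the structure is [[[noon carp] cart] [[solstice falcon] [summer tanner]]].

[[[noon carp] cart] [[solstice falcon] [summer tanner]]]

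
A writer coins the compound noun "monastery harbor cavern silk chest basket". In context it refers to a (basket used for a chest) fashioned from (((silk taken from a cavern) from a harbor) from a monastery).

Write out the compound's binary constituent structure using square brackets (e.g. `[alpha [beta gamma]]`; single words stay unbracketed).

The outermost head in the paraphrase is "basket" (specifically "chest basket"), modified by "monastery harbor cavern silk".
Within "monastery harbor cavern silk", the head is "silk" (specifically "harbor cavern silk") and the modifier is "monastery".
Within "harbor cavern silk", the head is "silk" (specifically "cavern silk") and the modifier is "harbor".
Within "cavern silk", the head is "silk" and the modifier is "cavern".
Within "chest basket", the head is "basket" and the modifier is "chest".
Putting it together: [[monastery [harbor [cavern silk]]] [chest basket]].

[[monastery [harbor [cavern silk]]] [chest basket]]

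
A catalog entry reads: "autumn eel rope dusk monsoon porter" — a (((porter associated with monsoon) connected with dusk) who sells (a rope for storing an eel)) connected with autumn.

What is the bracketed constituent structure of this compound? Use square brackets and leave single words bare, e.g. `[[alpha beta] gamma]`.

The outermost head in the paraphrase is "porter" (specifically "eel rope dusk monsoon porter"), modified by "autumn".
Inside "eel rope dusk monsoon porter": head "porter" (specifically "dusk monsoon porter"), modifier "eel rope".
Inside "eel rope": head "rope", modifier "eel".
Inside "dusk monsoon porter": head "porter" (specifically "monsoon porter"), modifier "dusk".
Inside "monsoon porter": head "porter", modifier "monsoon".
Assembled: [autumn [[eel rope] [dusk [monsoon porter]]]].

[autumn [[eel rope] [dusk [monsoon porter]]]]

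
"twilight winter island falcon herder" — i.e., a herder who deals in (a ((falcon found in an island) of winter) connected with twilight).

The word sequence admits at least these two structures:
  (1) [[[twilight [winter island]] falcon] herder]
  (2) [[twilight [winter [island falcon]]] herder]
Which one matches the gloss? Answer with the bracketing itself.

The paraphrase's head is the "herder" part ("herder"); its modifier is "twilight winter island falcon".
That top-level split, carried through the inner groups, gives [[twilight [winter [island falcon]]] herder].

[[twilight [winter [island falcon]]] herder]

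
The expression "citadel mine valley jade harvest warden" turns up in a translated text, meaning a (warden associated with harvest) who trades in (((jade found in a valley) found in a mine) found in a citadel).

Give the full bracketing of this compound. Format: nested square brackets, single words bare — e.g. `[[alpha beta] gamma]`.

[[citadel [mine [valley jade]]] [harvest warden]]

At the top level: head "warden" (specifically "harvest warden"); modifier "citadel mine valley jade".
Within "citadel mine valley jade", the head is "jade" (specifically "mine valley jade") and the modifier is "citadel".
Within "mine valley jade", the head is "jade" (specifically "valley jade") and the modifier is "mine".
Within "valley jade", the head is "jade" and the modifier is "valley".
Within "harvest warden", the head is "warden" and the modifier is "harvest".
So the structure is [[citadel [mine [valley jade]]] [harvest warden]].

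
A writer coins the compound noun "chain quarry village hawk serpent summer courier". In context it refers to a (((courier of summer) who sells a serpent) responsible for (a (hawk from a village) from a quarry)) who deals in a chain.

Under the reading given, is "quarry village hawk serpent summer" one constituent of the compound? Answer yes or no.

The top-level split is [chain] [quarry village hawk serpent summer courier]; the full structure is [chain [[quarry [village hawk]] [serpent [summer courier]]]].
"quarry village hawk serpent summer" straddles a constituent boundary, so it is not a single unit.

no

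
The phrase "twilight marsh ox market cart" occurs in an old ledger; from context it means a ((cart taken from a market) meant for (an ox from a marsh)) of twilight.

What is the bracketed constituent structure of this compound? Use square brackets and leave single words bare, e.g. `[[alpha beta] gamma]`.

[twilight [[marsh ox] [market cart]]]

At the top level: head "cart" (specifically "marsh ox market cart"); modifier "twilight".
Inside "marsh ox market cart": head "cart" (specifically "market cart"), modifier "marsh ox".
Inside "marsh ox": head "ox", modifier "marsh".
Inside "market cart": head "cart", modifier "market".
Putting it together: [twilight [[marsh ox] [market cart]]].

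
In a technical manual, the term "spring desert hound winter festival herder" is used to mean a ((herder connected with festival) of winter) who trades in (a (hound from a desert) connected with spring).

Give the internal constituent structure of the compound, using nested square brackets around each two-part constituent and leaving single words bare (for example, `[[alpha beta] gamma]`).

[[spring [desert hound]] [winter [festival herder]]]

The outermost head in the paraphrase is "herder" (specifically "winter festival herder"), modified by "spring desert hound".
Within "spring desert hound", the head is "hound" (specifically "desert hound") and the modifier is "spring".
Within "desert hound", the head is "hound" and the modifier is "desert".
Within "winter festival herder", the head is "herder" (specifically "festival herder") and the modifier is "winter".
Within "festival herder", the head is "herder" and the modifier is "festival".
Putting it together: [[spring [desert hound]] [winter [festival herder]]].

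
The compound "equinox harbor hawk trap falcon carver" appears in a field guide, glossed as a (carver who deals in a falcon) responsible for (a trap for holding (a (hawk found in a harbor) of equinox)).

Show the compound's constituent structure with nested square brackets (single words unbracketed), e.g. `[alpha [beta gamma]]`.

[[[equinox [harbor hawk]] trap] [falcon carver]]

At the top level: head "carver" (specifically "falcon carver"); modifier "equinox harbor hawk trap".
Within "equinox harbor hawk trap", the head is "trap" and the modifier is "equinox harbor hawk".
Within "equinox harbor hawk", the head is "hawk" (specifically "harbor hawk") and the modifier is "equinox".
Within "harbor hawk", the head is "hawk" and the modifier is "harbor".
Within "falcon carver", the head is "carver" and the modifier is "falcon".
Putting it together: [[[equinox [harbor hawk]] trap] [falcon carver]].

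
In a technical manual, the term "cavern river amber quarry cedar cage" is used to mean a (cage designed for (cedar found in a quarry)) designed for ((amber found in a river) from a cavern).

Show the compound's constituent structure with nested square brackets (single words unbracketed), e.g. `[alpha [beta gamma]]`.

At the top level: head "cage" (specifically "quarry cedar cage"); modifier "cavern river amber".
Inside "cavern river amber": head "amber" (specifically "river amber"), modifier "cavern".
Inside "river amber": head "amber", modifier "river".
Inside "quarry cedar cage": head "cage", modifier "quarry cedar".
Inside "quarry cedar": head "cedar", modifier "quarry".
Assembled: [[cavern [river amber]] [[quarry cedar] cage]].

[[cavern [river amber]] [[quarry cedar] cage]]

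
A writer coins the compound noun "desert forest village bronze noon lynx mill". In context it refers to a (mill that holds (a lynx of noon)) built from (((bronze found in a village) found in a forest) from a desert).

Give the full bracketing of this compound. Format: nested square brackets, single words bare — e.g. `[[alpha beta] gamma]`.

[[desert [forest [village bronze]]] [[noon lynx] mill]]

At the top level: head "mill" (specifically "noon lynx mill"); modifier "desert forest village bronze".
Inside "desert forest village bronze": head "bronze" (specifically "forest village bronze"), modifier "desert".
Inside "forest village bronze": head "bronze" (specifically "village bronze"), modifier "forest".
Inside "village bronze": head "bronze", modifier "village".
Inside "noon lynx mill": head "mill", modifier "noon lynx".
Inside "noon lynx": head "lynx", modifier "noon".
Assembled: [[desert [forest [village bronze]]] [[noon lynx] mill]].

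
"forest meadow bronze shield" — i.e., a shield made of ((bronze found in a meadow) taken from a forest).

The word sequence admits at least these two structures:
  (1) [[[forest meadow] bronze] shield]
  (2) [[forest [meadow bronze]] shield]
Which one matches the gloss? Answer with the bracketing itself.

[[forest [meadow bronze]] shield]

The paraphrase's head is the "shield" part ("shield"); its modifier is "forest meadow bronze".
That top-level split, carried through the inner groups, gives [[forest [meadow bronze]] shield].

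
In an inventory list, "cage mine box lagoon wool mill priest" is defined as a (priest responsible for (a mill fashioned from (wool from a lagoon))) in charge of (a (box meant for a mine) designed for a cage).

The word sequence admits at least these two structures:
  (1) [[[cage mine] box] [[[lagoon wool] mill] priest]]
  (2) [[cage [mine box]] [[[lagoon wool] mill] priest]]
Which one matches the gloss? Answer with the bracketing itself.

The paraphrase's head is the "priest" part ("lagoon wool mill priest"); its modifier is "cage mine box".
That top-level split, carried through the inner groups, gives [[cage [mine box]] [[[lagoon wool] mill] priest]].

[[cage [mine box]] [[[lagoon wool] mill] priest]]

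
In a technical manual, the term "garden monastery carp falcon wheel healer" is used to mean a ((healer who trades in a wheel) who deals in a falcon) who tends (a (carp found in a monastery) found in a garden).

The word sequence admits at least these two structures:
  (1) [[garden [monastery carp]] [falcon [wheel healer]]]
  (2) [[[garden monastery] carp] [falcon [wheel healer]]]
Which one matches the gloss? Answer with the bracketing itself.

[[garden [monastery carp]] [falcon [wheel healer]]]

The paraphrase's head is the "healer" part ("falcon wheel healer"); its modifier is "garden monastery carp".
That top-level split, carried through the inner groups, gives [[garden [monastery carp]] [falcon [wheel healer]]].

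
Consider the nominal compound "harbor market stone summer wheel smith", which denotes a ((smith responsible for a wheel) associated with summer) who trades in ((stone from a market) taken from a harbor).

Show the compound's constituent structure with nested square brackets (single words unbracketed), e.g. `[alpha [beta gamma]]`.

Whole compound: head "smith" (specifically "summer wheel smith"), modifier "harbor market stone".
Inside "harbor market stone": head "stone" (specifically "market stone"), modifier "harbor".
Inside "market stone": head "stone", modifier "market".
Inside "summer wheel smith": head "smith" (specifically "wheel smith"), modifier "summer".
Inside "wheel smith": head "smith", modifier "wheel".
Assembled: [[harbor [market stone]] [summer [wheel smith]]].

[[harbor [market stone]] [summer [wheel smith]]]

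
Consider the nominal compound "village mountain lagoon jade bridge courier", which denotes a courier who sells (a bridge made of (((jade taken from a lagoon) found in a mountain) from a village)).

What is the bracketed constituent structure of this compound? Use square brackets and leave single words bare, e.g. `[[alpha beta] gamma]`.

Overall it is a kind of courier; the modifier is "village mountain lagoon jade bridge".
Inside "village mountain lagoon jade bridge": head "bridge", modifier "village mountain lagoon jade".
Inside "village mountain lagoon jade": head "jade" (specifically "mountain lagoon jade"), modifier "village".
Inside "mountain lagoon jade": head "jade" (specifically "lagoon jade"), modifier "mountain".
Inside "lagoon jade": head "jade", modifier "lagoon".
Putting it together: [[[village [mountain [lagoon jade]]] bridge] courier].

[[[village [mountain [lagoon jade]]] bridge] courier]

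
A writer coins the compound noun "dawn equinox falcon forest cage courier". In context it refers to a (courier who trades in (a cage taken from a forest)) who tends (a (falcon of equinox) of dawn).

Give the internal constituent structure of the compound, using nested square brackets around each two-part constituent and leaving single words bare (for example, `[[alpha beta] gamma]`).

At the top level: head "courier" (specifically "forest cage courier"); modifier "dawn equinox falcon".
"dawn equinox falcon" → head "falcon" (specifically "equinox falcon"), modifier "dawn".
"equinox falcon" → head "falcon", modifier "equinox".
"forest cage courier" → head "courier", modifier "forest cage".
"forest cage" → head "cage", modifier "forest".
Putting it together: [[dawn [equinox falcon]] [[forest cage] courier]].

[[dawn [equinox falcon]] [[forest cage] courier]]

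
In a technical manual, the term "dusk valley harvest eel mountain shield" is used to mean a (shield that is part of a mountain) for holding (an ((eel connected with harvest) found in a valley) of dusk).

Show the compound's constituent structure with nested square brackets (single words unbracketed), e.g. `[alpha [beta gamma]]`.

At the top level: head "shield" (specifically "mountain shield"); modifier "dusk valley harvest eel".
Inside "dusk valley harvest eel": head "eel" (specifically "valley harvest eel"), modifier "dusk".
Inside "valley harvest eel": head "eel" (specifically "harvest eel"), modifier "valley".
Inside "harvest eel": head "eel", modifier "harvest".
Inside "mountain shield": head "shield", modifier "mountain".
Assembled: [[dusk [valley [harvest eel]]] [mountain shield]].

[[dusk [valley [harvest eel]]] [mountain shield]]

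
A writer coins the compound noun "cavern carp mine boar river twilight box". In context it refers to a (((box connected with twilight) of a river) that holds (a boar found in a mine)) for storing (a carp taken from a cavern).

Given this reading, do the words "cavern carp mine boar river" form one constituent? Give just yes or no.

The top-level split is [cavern carp] [mine boar river twilight box]; the full structure is [[cavern carp] [[mine boar] [river [twilight box]]]].
"cavern carp mine boar river" straddles a constituent boundary, so it is not a single unit.

no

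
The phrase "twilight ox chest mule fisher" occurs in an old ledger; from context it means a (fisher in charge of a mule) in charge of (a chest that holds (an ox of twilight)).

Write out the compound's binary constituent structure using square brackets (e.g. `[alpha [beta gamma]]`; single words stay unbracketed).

At the top level: head "fisher" (specifically "mule fisher"); modifier "twilight ox chest".
Within "twilight ox chest", the head is "chest" and the modifier is "twilight ox".
Within "twilight ox", the head is "ox" and the modifier is "twilight".
Within "mule fisher", the head is "fisher" and the modifier is "mule".
So the structure is [[[twilight ox] chest] [mule fisher]].

[[[twilight ox] chest] [mule fisher]]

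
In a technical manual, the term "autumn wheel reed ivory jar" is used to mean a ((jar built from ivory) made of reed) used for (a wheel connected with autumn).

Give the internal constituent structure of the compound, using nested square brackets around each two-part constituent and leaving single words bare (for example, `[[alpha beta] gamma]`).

Overall it is a kind of jar (specifically "reed ivory jar"); the modifier is "autumn wheel".
Within "autumn wheel", the head is "wheel" and the modifier is "autumn".
Within "reed ivory jar", the head is "jar" (specifically "ivory jar") and the modifier is "reed".
Within "ivory jar", the head is "jar" and the modifier is "ivory".
Putting it together: [[autumn wheel] [reed [ivory jar]]].

[[autumn wheel] [reed [ivory jar]]]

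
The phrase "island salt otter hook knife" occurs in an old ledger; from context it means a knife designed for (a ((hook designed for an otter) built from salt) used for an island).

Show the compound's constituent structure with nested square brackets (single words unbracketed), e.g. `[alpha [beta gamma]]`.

Whole compound: head "knife", modifier "island salt otter hook".
Inside "island salt otter hook": head "hook" (specifically "salt otter hook"), modifier "island".
Inside "salt otter hook": head "hook" (specifically "otter hook"), modifier "salt".
Inside "otter hook": head "hook", modifier "otter".
Putting it together: [[island [salt [otter hook]]] knife].

[[island [salt [otter hook]]] knife]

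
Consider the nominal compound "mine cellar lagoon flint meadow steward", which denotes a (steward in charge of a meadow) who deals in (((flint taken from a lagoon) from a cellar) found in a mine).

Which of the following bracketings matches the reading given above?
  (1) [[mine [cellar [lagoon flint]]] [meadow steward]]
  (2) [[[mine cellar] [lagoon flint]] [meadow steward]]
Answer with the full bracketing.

[[mine [cellar [lagoon flint]]] [meadow steward]]

The paraphrase's head is the "steward" part ("meadow steward"); its modifier is "mine cellar lagoon flint".
That top-level split, carried through the inner groups, gives [[mine [cellar [lagoon flint]]] [meadow steward]].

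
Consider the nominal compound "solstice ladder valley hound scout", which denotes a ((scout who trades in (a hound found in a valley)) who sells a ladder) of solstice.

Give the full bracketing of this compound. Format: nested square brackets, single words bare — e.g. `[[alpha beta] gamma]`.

Overall it is a kind of scout (specifically "ladder valley hound scout"); the modifier is "solstice".
Within "ladder valley hound scout", the head is "scout" (specifically "valley hound scout") and the modifier is "ladder".
Within "valley hound scout", the head is "scout" and the modifier is "valley hound".
Within "valley hound", the head is "hound" and the modifier is "valley".
So the structure is [solstice [ladder [[valley hound] scout]]].

[solstice [ladder [[valley hound] scout]]]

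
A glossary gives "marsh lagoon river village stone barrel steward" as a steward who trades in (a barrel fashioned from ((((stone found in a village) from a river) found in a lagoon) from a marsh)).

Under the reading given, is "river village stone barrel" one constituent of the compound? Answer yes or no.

no

The top-level split is [marsh lagoon river village stone barrel] [steward]; the full structure is [[[marsh [lagoon [river [village stone]]]] barrel] steward].
"river village stone barrel" straddles a constituent boundary, so it is not a single unit.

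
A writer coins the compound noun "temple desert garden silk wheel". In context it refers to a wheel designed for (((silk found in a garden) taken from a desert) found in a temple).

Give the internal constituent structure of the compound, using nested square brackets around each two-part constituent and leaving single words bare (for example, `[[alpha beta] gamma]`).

Overall it is a kind of wheel; the modifier is "temple desert garden silk".
"temple desert garden silk" → head "silk" (specifically "desert garden silk"), modifier "temple".
"desert garden silk" → head "silk" (specifically "garden silk"), modifier "desert".
"garden silk" → head "silk", modifier "garden".
Putting it together: [[temple [desert [garden silk]]] wheel].

[[temple [desert [garden silk]]] wheel]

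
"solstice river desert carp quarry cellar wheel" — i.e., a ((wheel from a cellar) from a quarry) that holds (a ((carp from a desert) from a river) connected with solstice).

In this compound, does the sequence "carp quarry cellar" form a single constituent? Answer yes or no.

The top-level split is [solstice river desert carp] [quarry cellar wheel]; the full structure is [[solstice [river [desert carp]]] [quarry [cellar wheel]]].
"carp quarry cellar" straddles a constituent boundary, so it is not a single unit.

no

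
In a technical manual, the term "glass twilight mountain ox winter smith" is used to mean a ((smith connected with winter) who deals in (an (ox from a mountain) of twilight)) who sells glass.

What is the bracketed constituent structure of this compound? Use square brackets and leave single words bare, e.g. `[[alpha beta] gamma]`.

[glass [[twilight [mountain ox]] [winter smith]]]

Whole compound: head "smith" (specifically "twilight mountain ox winter smith"), modifier "glass".
"twilight mountain ox winter smith" → head "smith" (specifically "winter smith"), modifier "twilight mountain ox".
"twilight mountain ox" → head "ox" (specifically "mountain ox"), modifier "twilight".
"mountain ox" → head "ox", modifier "mountain".
"winter smith" → head "smith", modifier "winter".
So the structure is [glass [[twilight [mountain ox]] [winter smith]]].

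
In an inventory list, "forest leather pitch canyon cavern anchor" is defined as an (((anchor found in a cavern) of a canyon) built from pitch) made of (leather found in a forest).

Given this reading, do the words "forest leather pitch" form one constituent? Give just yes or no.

The top-level split is [forest leather] [pitch canyon cavern anchor]; the full structure is [[forest leather] [pitch [canyon [cavern anchor]]]].
"forest leather pitch" straddles a constituent boundary, so it is not a single unit.

no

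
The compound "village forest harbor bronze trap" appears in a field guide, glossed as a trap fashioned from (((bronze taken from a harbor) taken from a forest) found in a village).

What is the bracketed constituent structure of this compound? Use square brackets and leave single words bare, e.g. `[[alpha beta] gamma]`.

At the top level: head "trap"; modifier "village forest harbor bronze".
"village forest harbor bronze" → head "bronze" (specifically "forest harbor bronze"), modifier "village".
"forest harbor bronze" → head "bronze" (specifically "harbor bronze"), modifier "forest".
"harbor bronze" → head "bronze", modifier "harbor".
Assembled: [[village [forest [harbor bronze]]] trap].

[[village [forest [harbor bronze]]] trap]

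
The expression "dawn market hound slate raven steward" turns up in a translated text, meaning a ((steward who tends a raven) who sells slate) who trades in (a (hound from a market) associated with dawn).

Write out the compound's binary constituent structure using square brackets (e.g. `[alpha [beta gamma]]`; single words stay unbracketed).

[[dawn [market hound]] [slate [raven steward]]]

The outermost head in the paraphrase is "steward" (specifically "slate raven steward"), modified by "dawn market hound".
Inside "dawn market hound": head "hound" (specifically "market hound"), modifier "dawn".
Inside "market hound": head "hound", modifier "market".
Inside "slate raven steward": head "steward" (specifically "raven steward"), modifier "slate".
Inside "raven steward": head "steward", modifier "raven".
So the structure is [[dawn [market hound]] [slate [raven steward]]].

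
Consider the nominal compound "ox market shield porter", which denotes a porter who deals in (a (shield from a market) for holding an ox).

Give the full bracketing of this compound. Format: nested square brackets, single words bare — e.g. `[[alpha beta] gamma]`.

Overall it is a kind of porter; the modifier is "ox market shield".
Within "ox market shield", the head is "shield" (specifically "market shield") and the modifier is "ox".
Within "market shield", the head is "shield" and the modifier is "market".
So the structure is [[ox [market shield]] porter].

[[ox [market shield]] porter]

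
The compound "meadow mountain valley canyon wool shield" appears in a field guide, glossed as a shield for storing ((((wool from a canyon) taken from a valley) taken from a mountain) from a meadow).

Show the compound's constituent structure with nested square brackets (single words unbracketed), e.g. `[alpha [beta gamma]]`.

[[meadow [mountain [valley [canyon wool]]]] shield]

The outermost head in the paraphrase is "shield", modified by "meadow mountain valley canyon wool".
Within "meadow mountain valley canyon wool", the head is "wool" (specifically "mountain valley canyon wool") and the modifier is "meadow".
Within "mountain valley canyon wool", the head is "wool" (specifically "valley canyon wool") and the modifier is "mountain".
Within "valley canyon wool", the head is "wool" (specifically "canyon wool") and the modifier is "valley".
Within "canyon wool", the head is "wool" and the modifier is "canyon".
So the structure is [[meadow [mountain [valley [canyon wool]]]] shield].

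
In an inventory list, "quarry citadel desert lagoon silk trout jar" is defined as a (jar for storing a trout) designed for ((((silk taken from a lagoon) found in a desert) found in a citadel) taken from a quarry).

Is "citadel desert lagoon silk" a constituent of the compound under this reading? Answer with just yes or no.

yes

The paraphrase groups the words so that "citadel desert lagoon silk" is one unit: it corresponds to a single parenthesized sub-phrase.
The full structure is [[quarry [citadel [desert [lagoon silk]]]] [trout jar]], in which [citadel desert lagoon silk] is a constituent.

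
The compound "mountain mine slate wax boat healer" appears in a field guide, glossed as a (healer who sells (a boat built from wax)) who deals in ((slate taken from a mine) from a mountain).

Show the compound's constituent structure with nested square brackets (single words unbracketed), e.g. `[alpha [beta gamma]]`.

At the top level: head "healer" (specifically "wax boat healer"); modifier "mountain mine slate".
Within "mountain mine slate", the head is "slate" (specifically "mine slate") and the modifier is "mountain".
Within "mine slate", the head is "slate" and the modifier is "mine".
Within "wax boat healer", the head is "healer" and the modifier is "wax boat".
Within "wax boat", the head is "boat" and the modifier is "wax".
Assembled: [[mountain [mine slate]] [[wax boat] healer]].

[[mountain [mine slate]] [[wax boat] healer]]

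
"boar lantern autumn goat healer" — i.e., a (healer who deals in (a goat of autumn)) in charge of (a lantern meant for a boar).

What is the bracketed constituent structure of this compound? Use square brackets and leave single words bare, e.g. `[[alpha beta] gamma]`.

At the top level: head "healer" (specifically "autumn goat healer"); modifier "boar lantern".
"boar lantern" → head "lantern", modifier "boar".
"autumn goat healer" → head "healer", modifier "autumn goat".
"autumn goat" → head "goat", modifier "autumn".
Assembled: [[boar lantern] [[autumn goat] healer]].

[[boar lantern] [[autumn goat] healer]]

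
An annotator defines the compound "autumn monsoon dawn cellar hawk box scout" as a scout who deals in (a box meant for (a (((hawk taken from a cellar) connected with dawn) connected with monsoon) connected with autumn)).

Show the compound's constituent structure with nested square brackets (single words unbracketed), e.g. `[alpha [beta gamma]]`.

The outermost head in the paraphrase is "scout", modified by "autumn monsoon dawn cellar hawk box".
Within "autumn monsoon dawn cellar hawk box", the head is "box" and the modifier is "autumn monsoon dawn cellar hawk".
Within "autumn monsoon dawn cellar hawk", the head is "hawk" (specifically "monsoon dawn cellar hawk") and the modifier is "autumn".
Within "monsoon dawn cellar hawk", the head is "hawk" (specifically "dawn cellar hawk") and the modifier is "monsoon".
Within "dawn cellar hawk", the head is "hawk" (specifically "cellar hawk") and the modifier is "dawn".
Within "cellar hawk", the head is "hawk" and the modifier is "cellar".
Assembled: [[[autumn [monsoon [dawn [cellar hawk]]]] box] scout].

[[[autumn [monsoon [dawn [cellar hawk]]]] box] scout]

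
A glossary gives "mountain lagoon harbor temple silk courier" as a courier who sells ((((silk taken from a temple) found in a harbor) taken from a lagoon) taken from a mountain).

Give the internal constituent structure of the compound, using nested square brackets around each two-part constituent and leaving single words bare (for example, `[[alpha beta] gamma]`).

[[mountain [lagoon [harbor [temple silk]]]] courier]

Overall it is a kind of courier; the modifier is "mountain lagoon harbor temple silk".
Within "mountain lagoon harbor temple silk", the head is "silk" (specifically "lagoon harbor temple silk") and the modifier is "mountain".
Within "lagoon harbor temple silk", the head is "silk" (specifically "harbor temple silk") and the modifier is "lagoon".
Within "harbor temple silk", the head is "silk" (specifically "temple silk") and the modifier is "harbor".
Within "temple silk", the head is "silk" and the modifier is "temple".
So the structure is [[mountain [lagoon [harbor [temple silk]]]] courier].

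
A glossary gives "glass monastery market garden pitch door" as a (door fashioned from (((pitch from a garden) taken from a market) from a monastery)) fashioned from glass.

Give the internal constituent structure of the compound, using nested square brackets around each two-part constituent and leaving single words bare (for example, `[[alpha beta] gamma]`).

At the top level: head "door" (specifically "monastery market garden pitch door"); modifier "glass".
"monastery market garden pitch door" → head "door", modifier "monastery market garden pitch".
"monastery market garden pitch" → head "pitch" (specifically "market garden pitch"), modifier "monastery".
"market garden pitch" → head "pitch" (specifically "garden pitch"), modifier "market".
"garden pitch" → head "pitch", modifier "garden".
Assembled: [glass [[monastery [market [garden pitch]]] door]].

[glass [[monastery [market [garden pitch]]] door]]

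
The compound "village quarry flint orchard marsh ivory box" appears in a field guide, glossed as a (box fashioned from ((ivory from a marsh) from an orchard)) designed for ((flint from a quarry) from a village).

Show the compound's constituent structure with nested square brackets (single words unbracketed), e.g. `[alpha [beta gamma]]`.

[[village [quarry flint]] [[orchard [marsh ivory]] box]]

At the top level: head "box" (specifically "orchard marsh ivory box"); modifier "village quarry flint".
Inside "village quarry flint": head "flint" (specifically "quarry flint"), modifier "village".
Inside "quarry flint": head "flint", modifier "quarry".
Inside "orchard marsh ivory box": head "box", modifier "orchard marsh ivory".
Inside "orchard marsh ivory": head "ivory" (specifically "marsh ivory"), modifier "orchard".
Inside "marsh ivory": head "ivory", modifier "marsh".
Putting it together: [[village [quarry flint]] [[orchard [marsh ivory]] box]].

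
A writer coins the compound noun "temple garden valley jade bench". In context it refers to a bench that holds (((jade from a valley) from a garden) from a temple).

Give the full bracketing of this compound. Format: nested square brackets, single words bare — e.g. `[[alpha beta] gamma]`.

[[temple [garden [valley jade]]] bench]

Whole compound: head "bench", modifier "temple garden valley jade".
"temple garden valley jade" → head "jade" (specifically "garden valley jade"), modifier "temple".
"garden valley jade" → head "jade" (specifically "valley jade"), modifier "garden".
"valley jade" → head "jade", modifier "valley".
Assembled: [[temple [garden [valley jade]]] bench].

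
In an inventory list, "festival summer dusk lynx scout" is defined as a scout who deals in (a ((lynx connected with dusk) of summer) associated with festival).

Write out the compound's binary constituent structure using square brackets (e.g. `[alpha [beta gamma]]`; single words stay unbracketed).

[[festival [summer [dusk lynx]]] scout]

Overall it is a kind of scout; the modifier is "festival summer dusk lynx".
Within "festival summer dusk lynx", the head is "lynx" (specifically "summer dusk lynx") and the modifier is "festival".
Within "summer dusk lynx", the head is "lynx" (specifically "dusk lynx") and the modifier is "summer".
Within "dusk lynx", the head is "lynx" and the modifier is "dusk".
Putting it together: [[festival [summer [dusk lynx]]] scout].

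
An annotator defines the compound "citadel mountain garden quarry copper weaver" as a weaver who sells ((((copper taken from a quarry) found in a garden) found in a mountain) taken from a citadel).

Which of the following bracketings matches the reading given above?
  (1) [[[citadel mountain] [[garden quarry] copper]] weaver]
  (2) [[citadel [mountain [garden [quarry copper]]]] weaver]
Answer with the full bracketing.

The paraphrase's head is the "weaver" part ("weaver"); its modifier is "citadel mountain garden quarry copper".
That top-level split, carried through the inner groups, gives [[citadel [mountain [garden [quarry copper]]]] weaver].

[[citadel [mountain [garden [quarry copper]]]] weaver]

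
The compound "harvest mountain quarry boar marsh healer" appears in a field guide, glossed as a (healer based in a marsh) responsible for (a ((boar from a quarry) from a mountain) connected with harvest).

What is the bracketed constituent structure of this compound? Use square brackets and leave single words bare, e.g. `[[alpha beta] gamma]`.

[[harvest [mountain [quarry boar]]] [marsh healer]]

Whole compound: head "healer" (specifically "marsh healer"), modifier "harvest mountain quarry boar".
Within "harvest mountain quarry boar", the head is "boar" (specifically "mountain quarry boar") and the modifier is "harvest".
Within "mountain quarry boar", the head is "boar" (specifically "quarry boar") and the modifier is "mountain".
Within "quarry boar", the head is "boar" and the modifier is "quarry".
Within "marsh healer", the head is "healer" and the modifier is "marsh".
So the structure is [[harvest [mountain [quarry boar]]] [marsh healer]].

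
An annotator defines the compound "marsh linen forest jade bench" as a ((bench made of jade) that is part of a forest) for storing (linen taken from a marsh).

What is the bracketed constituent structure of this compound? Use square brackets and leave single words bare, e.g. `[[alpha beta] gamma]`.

[[marsh linen] [forest [jade bench]]]

The outermost head in the paraphrase is "bench" (specifically "forest jade bench"), modified by "marsh linen".
Inside "marsh linen": head "linen", modifier "marsh".
Inside "forest jade bench": head "bench" (specifically "jade bench"), modifier "forest".
Inside "jade bench": head "bench", modifier "jade".
Putting it together: [[marsh linen] [forest [jade bench]]].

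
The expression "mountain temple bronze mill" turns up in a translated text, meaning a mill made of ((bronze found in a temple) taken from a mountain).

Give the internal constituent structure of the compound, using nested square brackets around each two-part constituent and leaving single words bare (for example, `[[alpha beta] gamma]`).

The outermost head in the paraphrase is "mill", modified by "mountain temple bronze".
Within "mountain temple bronze", the head is "bronze" (specifically "temple bronze") and the modifier is "mountain".
Within "temple bronze", the head is "bronze" and the modifier is "temple".
So the structure is [[mountain [temple bronze]] mill].

[[mountain [temple bronze]] mill]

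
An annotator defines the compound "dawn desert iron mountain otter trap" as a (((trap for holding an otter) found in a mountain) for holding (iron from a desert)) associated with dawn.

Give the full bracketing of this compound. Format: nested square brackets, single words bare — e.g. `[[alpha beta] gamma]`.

At the top level: head "trap" (specifically "desert iron mountain otter trap"); modifier "dawn".
Within "desert iron mountain otter trap", the head is "trap" (specifically "mountain otter trap") and the modifier is "desert iron".
Within "desert iron", the head is "iron" and the modifier is "desert".
Within "mountain otter trap", the head is "trap" (specifically "otter trap") and the modifier is "mountain".
Within "otter trap", the head is "trap" and the modifier is "otter".
So the structure is [dawn [[desert iron] [mountain [otter trap]]]].

[dawn [[desert iron] [mountain [otter trap]]]]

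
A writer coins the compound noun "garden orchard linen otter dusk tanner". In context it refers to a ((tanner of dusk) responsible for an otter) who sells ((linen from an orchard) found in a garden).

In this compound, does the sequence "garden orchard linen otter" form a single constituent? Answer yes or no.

no

The top-level split is [garden orchard linen] [otter dusk tanner]; the full structure is [[garden [orchard linen]] [otter [dusk tanner]]].
"garden orchard linen otter" straddles a constituent boundary, so it is not a single unit.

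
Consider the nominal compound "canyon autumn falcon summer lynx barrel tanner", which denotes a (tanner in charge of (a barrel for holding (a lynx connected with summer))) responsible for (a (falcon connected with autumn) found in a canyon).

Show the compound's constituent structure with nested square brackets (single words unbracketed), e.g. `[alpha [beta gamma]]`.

Overall it is a kind of tanner (specifically "summer lynx barrel tanner"); the modifier is "canyon autumn falcon".
Within "canyon autumn falcon", the head is "falcon" (specifically "autumn falcon") and the modifier is "canyon".
Within "autumn falcon", the head is "falcon" and the modifier is "autumn".
Within "summer lynx barrel tanner", the head is "tanner" and the modifier is "summer lynx barrel".
Within "summer lynx barrel", the head is "barrel" and the modifier is "summer lynx".
Within "summer lynx", the head is "lynx" and the modifier is "summer".
Assembled: [[canyon [autumn falcon]] [[[summer lynx] barrel] tanner]].

[[canyon [autumn falcon]] [[[summer lynx] barrel] tanner]]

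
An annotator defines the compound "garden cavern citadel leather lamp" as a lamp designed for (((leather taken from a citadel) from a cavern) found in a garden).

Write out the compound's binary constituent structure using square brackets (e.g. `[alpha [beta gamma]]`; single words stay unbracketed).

[[garden [cavern [citadel leather]]] lamp]

Overall it is a kind of lamp; the modifier is "garden cavern citadel leather".
Inside "garden cavern citadel leather": head "leather" (specifically "cavern citadel leather"), modifier "garden".
Inside "cavern citadel leather": head "leather" (specifically "citadel leather"), modifier "cavern".
Inside "citadel leather": head "leather", modifier "citadel".
Assembled: [[garden [cavern [citadel leather]]] lamp].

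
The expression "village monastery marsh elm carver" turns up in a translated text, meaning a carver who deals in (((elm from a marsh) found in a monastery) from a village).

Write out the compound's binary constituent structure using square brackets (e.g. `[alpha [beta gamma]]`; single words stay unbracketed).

[[village [monastery [marsh elm]]] carver]

Whole compound: head "carver", modifier "village monastery marsh elm".
Inside "village monastery marsh elm": head "elm" (specifically "monastery marsh elm"), modifier "village".
Inside "monastery marsh elm": head "elm" (specifically "marsh elm"), modifier "monastery".
Inside "marsh elm": head "elm", modifier "marsh".
So the structure is [[village [monastery [marsh elm]]] carver].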